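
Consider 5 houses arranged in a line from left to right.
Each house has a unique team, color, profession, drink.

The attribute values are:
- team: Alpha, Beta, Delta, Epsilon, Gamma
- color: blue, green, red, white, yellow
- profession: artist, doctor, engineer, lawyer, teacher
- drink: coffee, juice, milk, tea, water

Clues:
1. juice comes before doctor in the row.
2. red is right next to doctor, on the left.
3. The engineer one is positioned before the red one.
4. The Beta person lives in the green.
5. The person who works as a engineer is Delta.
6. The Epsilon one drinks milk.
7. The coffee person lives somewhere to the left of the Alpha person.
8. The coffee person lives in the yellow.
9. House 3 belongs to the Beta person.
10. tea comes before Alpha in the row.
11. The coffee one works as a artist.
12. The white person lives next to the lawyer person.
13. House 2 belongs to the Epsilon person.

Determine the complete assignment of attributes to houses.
Solution:

House | Team | Color | Profession | Drink
-----------------------------------------
  1   | Delta | white | engineer | juice
  2   | Epsilon | red | lawyer | milk
  3   | Beta | green | doctor | tea
  4   | Gamma | yellow | artist | coffee
  5   | Alpha | blue | teacher | water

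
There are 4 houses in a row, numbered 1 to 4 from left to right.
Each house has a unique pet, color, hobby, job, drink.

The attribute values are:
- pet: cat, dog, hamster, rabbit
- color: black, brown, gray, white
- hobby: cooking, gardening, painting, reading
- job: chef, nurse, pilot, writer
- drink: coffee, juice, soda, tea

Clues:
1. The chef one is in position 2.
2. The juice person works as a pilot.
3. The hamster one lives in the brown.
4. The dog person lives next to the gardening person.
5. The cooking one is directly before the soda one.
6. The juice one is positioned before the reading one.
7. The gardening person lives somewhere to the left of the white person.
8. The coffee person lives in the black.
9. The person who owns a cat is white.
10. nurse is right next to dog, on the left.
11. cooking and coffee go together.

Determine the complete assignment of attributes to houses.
Solution:

House | Pet | Color | Hobby | Job | Drink
-----------------------------------------
  1   | rabbit | black | cooking | nurse | coffee
  2   | dog | gray | painting | chef | soda
  3   | hamster | brown | gardening | pilot | juice
  4   | cat | white | reading | writer | tea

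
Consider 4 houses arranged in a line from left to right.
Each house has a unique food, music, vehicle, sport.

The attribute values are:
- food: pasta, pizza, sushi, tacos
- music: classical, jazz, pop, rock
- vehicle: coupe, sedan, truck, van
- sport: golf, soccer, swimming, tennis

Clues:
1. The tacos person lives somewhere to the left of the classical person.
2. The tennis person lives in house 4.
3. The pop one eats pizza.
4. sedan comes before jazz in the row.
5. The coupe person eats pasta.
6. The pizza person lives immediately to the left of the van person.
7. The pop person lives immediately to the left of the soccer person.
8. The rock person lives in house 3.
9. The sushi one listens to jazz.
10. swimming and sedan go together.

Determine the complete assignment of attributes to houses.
Solution:

House | Food | Music | Vehicle | Sport
--------------------------------------
  1   | pizza | pop | sedan | swimming
  2   | sushi | jazz | van | soccer
  3   | tacos | rock | truck | golf
  4   | pasta | classical | coupe | tennis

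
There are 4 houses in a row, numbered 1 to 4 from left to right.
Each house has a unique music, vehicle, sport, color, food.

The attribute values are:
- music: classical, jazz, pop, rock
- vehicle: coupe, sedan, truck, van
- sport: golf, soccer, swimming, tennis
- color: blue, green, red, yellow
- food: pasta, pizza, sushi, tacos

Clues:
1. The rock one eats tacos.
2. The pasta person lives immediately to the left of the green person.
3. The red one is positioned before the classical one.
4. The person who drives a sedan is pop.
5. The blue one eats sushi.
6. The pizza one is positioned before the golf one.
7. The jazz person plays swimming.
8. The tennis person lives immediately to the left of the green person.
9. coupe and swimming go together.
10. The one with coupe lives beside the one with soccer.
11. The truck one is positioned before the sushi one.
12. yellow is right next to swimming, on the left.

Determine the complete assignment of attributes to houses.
Solution:

House | Music | Vehicle | Sport | Color | Food
----------------------------------------------
  1   | pop | sedan | tennis | yellow | pasta
  2   | jazz | coupe | swimming | green | pizza
  3   | rock | truck | soccer | red | tacos
  4   | classical | van | golf | blue | sushi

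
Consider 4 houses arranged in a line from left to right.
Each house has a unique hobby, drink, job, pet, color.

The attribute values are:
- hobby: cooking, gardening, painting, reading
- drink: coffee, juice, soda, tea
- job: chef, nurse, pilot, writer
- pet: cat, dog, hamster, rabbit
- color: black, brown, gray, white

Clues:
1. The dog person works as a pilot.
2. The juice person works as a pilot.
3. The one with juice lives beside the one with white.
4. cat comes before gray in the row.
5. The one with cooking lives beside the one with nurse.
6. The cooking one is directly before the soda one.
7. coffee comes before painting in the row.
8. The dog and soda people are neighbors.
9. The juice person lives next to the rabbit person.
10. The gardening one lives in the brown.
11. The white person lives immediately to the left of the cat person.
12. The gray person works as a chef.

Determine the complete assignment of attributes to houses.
Solution:

House | Hobby | Drink | Job | Pet | Color
-----------------------------------------
  1   | cooking | juice | pilot | dog | black
  2   | reading | soda | nurse | rabbit | white
  3   | gardening | coffee | writer | cat | brown
  4   | painting | tea | chef | hamster | gray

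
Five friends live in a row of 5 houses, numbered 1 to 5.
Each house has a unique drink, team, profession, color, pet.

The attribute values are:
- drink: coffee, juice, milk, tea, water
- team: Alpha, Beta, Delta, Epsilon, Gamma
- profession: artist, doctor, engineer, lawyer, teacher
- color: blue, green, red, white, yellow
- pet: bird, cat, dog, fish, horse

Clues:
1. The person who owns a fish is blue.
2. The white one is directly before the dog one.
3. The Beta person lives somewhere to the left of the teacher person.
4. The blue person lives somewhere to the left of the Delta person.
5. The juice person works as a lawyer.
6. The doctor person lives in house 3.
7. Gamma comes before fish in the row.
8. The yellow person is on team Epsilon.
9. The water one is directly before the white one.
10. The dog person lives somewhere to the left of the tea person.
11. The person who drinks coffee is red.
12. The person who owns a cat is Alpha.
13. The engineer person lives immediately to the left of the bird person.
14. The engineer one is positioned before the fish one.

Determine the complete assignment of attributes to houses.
Solution:

House | Drink | Team | Profession | Color | Pet
-----------------------------------------------
  1   | water | Alpha | engineer | green | cat
  2   | juice | Gamma | lawyer | white | bird
  3   | milk | Epsilon | doctor | yellow | dog
  4   | tea | Beta | artist | blue | fish
  5   | coffee | Delta | teacher | red | horse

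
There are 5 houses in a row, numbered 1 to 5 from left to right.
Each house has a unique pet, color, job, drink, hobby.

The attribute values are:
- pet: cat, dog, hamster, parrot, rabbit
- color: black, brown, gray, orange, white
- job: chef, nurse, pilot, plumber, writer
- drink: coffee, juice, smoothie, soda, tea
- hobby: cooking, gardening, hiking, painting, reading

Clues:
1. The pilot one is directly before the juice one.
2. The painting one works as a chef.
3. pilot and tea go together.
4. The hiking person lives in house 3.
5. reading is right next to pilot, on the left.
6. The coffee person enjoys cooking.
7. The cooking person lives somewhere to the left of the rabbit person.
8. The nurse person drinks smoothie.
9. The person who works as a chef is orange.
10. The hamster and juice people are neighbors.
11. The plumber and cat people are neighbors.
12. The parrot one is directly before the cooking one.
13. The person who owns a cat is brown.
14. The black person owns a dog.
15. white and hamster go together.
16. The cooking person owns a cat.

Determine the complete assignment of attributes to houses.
Solution:

House | Pet | Color | Job | Drink | Hobby
-----------------------------------------
  1   | dog | black | nurse | smoothie | reading
  2   | hamster | white | pilot | tea | gardening
  3   | parrot | gray | plumber | juice | hiking
  4   | cat | brown | writer | coffee | cooking
  5   | rabbit | orange | chef | soda | painting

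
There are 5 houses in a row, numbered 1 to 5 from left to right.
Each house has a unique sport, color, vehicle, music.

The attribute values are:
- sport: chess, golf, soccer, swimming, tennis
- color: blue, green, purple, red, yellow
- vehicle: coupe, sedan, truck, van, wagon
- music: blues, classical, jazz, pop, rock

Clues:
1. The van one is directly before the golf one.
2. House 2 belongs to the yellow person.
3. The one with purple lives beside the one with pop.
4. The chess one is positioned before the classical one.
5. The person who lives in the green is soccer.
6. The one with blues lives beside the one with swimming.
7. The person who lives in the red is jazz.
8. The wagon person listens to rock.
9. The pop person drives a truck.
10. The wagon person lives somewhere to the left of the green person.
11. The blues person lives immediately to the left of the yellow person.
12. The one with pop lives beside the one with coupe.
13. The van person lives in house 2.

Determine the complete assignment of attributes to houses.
Solution:

House | Sport | Color | Vehicle | Music
---------------------------------------
  1   | chess | blue | sedan | blues
  2   | swimming | yellow | van | classical
  3   | golf | purple | wagon | rock
  4   | soccer | green | truck | pop
  5   | tennis | red | coupe | jazz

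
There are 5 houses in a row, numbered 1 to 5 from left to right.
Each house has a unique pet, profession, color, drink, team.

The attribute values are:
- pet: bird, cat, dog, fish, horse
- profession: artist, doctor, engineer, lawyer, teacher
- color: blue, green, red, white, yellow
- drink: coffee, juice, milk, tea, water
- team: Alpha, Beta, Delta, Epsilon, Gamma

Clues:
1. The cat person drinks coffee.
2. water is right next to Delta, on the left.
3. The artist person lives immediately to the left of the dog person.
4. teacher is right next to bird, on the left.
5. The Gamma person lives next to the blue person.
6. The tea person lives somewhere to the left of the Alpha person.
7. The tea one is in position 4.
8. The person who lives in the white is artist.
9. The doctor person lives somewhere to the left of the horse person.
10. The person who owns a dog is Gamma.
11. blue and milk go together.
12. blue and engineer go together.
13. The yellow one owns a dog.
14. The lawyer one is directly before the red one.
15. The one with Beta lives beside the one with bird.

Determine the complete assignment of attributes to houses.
Solution:

House | Pet | Profession | Color | Drink | Team
-----------------------------------------------
  1   | cat | lawyer | green | coffee | Epsilon
  2   | fish | teacher | red | water | Beta
  3   | bird | artist | white | juice | Delta
  4   | dog | doctor | yellow | tea | Gamma
  5   | horse | engineer | blue | milk | Alpha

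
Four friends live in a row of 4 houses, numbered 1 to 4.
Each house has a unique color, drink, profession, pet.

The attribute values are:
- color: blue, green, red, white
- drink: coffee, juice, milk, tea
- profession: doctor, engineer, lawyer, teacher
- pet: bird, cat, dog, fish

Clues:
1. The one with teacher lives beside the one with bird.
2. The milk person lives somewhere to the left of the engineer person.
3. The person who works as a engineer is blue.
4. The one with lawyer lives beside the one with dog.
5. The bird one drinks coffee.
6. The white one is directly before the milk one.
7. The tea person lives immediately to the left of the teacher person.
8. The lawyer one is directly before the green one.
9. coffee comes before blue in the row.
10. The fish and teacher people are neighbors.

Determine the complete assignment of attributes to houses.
Solution:

House | Color | Drink | Profession | Pet
----------------------------------------
  1   | white | tea | lawyer | fish
  2   | green | milk | teacher | dog
  3   | red | coffee | doctor | bird
  4   | blue | juice | engineer | cat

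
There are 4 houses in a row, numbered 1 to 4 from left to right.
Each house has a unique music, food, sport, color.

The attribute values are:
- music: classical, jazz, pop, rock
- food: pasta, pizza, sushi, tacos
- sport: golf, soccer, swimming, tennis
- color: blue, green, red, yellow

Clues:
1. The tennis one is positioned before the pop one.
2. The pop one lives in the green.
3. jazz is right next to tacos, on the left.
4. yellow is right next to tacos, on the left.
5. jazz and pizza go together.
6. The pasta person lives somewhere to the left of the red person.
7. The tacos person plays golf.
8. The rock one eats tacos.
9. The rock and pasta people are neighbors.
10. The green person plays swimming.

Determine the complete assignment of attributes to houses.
Solution:

House | Music | Food | Sport | Color
------------------------------------
  1   | jazz | pizza | tennis | yellow
  2   | rock | tacos | golf | blue
  3   | pop | pasta | swimming | green
  4   | classical | sushi | soccer | red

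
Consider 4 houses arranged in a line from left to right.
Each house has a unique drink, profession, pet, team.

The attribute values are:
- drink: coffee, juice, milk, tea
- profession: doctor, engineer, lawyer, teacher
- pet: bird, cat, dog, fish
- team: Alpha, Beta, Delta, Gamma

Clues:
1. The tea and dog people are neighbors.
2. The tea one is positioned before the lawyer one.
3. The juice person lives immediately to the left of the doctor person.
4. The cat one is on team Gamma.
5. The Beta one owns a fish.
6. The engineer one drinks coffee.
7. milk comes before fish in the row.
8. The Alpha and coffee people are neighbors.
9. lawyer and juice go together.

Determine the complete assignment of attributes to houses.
Solution:

House | Drink | Profession | Pet | Team
---------------------------------------
  1   | tea | teacher | cat | Gamma
  2   | juice | lawyer | dog | Delta
  3   | milk | doctor | bird | Alpha
  4   | coffee | engineer | fish | Beta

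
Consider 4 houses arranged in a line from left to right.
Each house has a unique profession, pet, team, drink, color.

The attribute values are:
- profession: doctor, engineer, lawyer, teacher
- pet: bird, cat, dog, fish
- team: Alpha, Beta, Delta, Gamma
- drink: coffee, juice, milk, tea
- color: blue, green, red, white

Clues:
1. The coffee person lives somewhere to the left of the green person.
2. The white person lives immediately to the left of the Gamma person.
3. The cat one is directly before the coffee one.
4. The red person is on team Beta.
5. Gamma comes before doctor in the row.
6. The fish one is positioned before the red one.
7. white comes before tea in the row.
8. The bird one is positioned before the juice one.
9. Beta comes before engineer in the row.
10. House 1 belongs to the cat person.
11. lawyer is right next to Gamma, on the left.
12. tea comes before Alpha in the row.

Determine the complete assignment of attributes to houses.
Solution:

House | Profession | Pet | Team | Drink | Color
-----------------------------------------------
  1   | lawyer | cat | Delta | milk | white
  2   | teacher | fish | Gamma | coffee | blue
  3   | doctor | bird | Beta | tea | red
  4   | engineer | dog | Alpha | juice | green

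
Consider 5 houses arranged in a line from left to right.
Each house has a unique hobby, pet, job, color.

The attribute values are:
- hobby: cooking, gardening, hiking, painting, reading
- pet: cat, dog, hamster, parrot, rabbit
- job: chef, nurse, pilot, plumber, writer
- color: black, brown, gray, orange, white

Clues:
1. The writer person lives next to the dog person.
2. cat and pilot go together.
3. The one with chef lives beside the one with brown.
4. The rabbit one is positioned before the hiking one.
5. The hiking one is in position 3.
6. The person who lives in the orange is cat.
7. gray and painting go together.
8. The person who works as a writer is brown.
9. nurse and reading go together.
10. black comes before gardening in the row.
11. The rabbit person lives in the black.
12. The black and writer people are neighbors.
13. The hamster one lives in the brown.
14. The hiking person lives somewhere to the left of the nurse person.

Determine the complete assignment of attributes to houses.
Solution:

House | Hobby | Pet | Job | Color
---------------------------------
  1   | painting | parrot | plumber | gray
  2   | cooking | rabbit | chef | black
  3   | hiking | hamster | writer | brown
  4   | reading | dog | nurse | white
  5   | gardening | cat | pilot | orange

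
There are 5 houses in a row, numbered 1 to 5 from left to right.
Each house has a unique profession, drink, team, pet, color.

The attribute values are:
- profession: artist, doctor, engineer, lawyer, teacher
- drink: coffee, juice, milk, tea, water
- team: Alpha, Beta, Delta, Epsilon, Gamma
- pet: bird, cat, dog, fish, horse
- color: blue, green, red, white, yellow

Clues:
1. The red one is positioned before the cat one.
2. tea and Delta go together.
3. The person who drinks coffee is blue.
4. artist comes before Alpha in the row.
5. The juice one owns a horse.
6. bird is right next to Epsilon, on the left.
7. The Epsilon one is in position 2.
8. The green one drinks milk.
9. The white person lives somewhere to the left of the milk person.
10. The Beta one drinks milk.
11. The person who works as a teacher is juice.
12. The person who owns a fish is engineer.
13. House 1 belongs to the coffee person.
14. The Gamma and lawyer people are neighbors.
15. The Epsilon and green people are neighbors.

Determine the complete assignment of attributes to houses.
Solution:

House | Profession | Drink | Team | Pet | Color
-----------------------------------------------
  1   | artist | coffee | Gamma | bird | blue
  2   | lawyer | water | Epsilon | dog | white
  3   | engineer | milk | Beta | fish | green
  4   | teacher | juice | Alpha | horse | red
  5   | doctor | tea | Delta | cat | yellow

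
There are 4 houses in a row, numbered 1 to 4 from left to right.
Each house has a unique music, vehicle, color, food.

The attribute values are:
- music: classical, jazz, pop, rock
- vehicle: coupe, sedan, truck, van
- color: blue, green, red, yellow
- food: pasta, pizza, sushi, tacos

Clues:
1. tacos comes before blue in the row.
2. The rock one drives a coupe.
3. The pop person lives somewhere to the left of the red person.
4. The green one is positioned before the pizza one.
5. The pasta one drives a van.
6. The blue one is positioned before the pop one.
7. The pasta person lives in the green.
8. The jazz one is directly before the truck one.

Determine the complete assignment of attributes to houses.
Solution:

House | Music | Vehicle | Color | Food
--------------------------------------
  1   | jazz | sedan | yellow | tacos
  2   | classical | truck | blue | sushi
  3   | pop | van | green | pasta
  4   | rock | coupe | red | pizza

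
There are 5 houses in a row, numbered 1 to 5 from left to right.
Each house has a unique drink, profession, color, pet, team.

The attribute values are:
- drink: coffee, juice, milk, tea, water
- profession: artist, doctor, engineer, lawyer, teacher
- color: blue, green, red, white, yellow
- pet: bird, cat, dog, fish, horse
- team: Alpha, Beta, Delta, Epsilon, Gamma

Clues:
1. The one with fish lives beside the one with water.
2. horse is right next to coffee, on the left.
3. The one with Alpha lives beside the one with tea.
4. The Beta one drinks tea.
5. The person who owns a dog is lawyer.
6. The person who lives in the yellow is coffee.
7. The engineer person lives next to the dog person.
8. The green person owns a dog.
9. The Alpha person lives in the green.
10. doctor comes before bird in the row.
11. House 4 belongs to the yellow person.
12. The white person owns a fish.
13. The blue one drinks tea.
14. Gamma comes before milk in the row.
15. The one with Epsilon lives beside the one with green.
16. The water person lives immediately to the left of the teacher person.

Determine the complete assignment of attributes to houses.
Solution:

House | Drink | Profession | Color | Pet | Team
-----------------------------------------------
  1   | juice | engineer | white | fish | Epsilon
  2   | water | lawyer | green | dog | Alpha
  3   | tea | teacher | blue | horse | Beta
  4   | coffee | doctor | yellow | cat | Gamma
  5   | milk | artist | red | bird | Delta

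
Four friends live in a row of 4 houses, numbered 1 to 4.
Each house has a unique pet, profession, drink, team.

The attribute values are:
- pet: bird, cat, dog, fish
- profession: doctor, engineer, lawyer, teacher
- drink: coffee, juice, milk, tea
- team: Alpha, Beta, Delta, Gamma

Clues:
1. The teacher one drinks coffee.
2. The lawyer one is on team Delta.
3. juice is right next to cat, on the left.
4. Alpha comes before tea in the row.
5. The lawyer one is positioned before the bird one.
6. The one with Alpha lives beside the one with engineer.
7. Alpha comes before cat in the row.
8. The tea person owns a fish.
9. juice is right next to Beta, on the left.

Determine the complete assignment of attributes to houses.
Solution:

House | Pet | Profession | Drink | Team
---------------------------------------
  1   | dog | doctor | juice | Alpha
  2   | cat | engineer | milk | Beta
  3   | fish | lawyer | tea | Delta
  4   | bird | teacher | coffee | Gamma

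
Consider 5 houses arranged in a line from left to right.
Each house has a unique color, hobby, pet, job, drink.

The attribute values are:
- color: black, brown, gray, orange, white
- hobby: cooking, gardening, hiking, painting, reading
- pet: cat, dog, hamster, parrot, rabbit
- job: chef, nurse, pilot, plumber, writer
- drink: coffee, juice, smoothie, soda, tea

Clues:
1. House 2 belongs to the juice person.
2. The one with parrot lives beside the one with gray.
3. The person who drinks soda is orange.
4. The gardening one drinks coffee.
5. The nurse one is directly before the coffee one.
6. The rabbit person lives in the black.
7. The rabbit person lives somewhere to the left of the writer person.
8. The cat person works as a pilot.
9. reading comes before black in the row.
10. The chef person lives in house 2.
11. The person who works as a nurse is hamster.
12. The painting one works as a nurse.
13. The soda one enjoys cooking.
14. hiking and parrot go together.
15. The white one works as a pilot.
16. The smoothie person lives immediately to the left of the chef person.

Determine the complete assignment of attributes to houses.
Solution:

House | Color | Hobby | Pet | Job | Drink
-----------------------------------------
  1   | white | reading | cat | pilot | smoothie
  2   | brown | hiking | parrot | chef | juice
  3   | gray | painting | hamster | nurse | tea
  4   | black | gardening | rabbit | plumber | coffee
  5   | orange | cooking | dog | writer | soda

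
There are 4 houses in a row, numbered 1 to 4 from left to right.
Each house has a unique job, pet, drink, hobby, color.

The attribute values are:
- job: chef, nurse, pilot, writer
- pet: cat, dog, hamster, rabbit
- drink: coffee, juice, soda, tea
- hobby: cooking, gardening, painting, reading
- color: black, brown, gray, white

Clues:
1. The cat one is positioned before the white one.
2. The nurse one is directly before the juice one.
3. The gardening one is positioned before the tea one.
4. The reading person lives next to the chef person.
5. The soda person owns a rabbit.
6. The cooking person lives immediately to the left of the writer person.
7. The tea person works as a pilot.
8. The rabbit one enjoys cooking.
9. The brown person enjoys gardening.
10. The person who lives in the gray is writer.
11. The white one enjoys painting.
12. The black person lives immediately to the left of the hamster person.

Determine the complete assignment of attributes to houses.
Solution:

House | Job | Pet | Drink | Hobby | Color
-----------------------------------------
  1   | nurse | rabbit | soda | cooking | black
  2   | writer | hamster | juice | reading | gray
  3   | chef | cat | coffee | gardening | brown
  4   | pilot | dog | tea | painting | white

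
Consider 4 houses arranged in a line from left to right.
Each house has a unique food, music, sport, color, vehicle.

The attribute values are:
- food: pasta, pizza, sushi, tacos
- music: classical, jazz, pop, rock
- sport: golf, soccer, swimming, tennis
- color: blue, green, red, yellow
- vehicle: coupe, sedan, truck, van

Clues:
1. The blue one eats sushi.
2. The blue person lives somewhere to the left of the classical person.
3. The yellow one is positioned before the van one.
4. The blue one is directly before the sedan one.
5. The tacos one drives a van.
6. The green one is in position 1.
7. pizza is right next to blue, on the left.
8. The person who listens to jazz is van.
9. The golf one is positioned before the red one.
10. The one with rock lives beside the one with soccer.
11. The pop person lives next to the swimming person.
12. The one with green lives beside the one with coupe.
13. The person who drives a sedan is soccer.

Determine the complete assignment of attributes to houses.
Solution:

House | Food | Music | Sport | Color | Vehicle
----------------------------------------------
  1   | pizza | pop | golf | green | truck
  2   | sushi | rock | swimming | blue | coupe
  3   | pasta | classical | soccer | yellow | sedan
  4   | tacos | jazz | tennis | red | van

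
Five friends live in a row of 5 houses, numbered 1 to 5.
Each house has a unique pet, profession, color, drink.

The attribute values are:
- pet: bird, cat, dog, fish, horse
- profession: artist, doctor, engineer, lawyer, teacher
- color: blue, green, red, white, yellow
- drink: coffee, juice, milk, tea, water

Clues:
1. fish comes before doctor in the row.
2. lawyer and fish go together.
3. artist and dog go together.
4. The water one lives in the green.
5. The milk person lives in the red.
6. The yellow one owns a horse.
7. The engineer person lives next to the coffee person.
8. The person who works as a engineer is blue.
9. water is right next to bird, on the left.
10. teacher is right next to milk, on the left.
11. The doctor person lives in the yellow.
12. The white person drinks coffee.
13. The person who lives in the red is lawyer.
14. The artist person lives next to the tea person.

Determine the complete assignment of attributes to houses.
Solution:

House | Pet | Profession | Color | Drink
----------------------------------------
  1   | dog | artist | green | water
  2   | bird | engineer | blue | tea
  3   | cat | teacher | white | coffee
  4   | fish | lawyer | red | milk
  5   | horse | doctor | yellow | juice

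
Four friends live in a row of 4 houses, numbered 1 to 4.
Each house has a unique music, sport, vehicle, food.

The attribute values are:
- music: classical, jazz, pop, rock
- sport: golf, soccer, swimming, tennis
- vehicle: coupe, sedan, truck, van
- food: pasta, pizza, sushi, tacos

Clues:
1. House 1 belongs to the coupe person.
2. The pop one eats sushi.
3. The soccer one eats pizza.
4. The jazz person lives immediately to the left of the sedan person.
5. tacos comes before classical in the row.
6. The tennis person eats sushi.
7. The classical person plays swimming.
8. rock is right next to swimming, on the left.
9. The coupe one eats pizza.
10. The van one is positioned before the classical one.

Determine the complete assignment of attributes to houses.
Solution:

House | Music | Sport | Vehicle | Food
--------------------------------------
  1   | jazz | soccer | coupe | pizza
  2   | pop | tennis | sedan | sushi
  3   | rock | golf | van | tacos
  4   | classical | swimming | truck | pasta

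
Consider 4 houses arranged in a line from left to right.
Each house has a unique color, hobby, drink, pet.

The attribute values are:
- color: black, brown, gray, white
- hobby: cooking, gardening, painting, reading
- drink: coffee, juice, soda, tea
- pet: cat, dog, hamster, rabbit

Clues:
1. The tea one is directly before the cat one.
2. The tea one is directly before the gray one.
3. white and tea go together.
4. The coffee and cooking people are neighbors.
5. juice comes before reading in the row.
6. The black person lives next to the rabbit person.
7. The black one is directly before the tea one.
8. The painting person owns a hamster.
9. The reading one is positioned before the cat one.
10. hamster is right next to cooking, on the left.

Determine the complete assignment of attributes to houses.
Solution:

House | Color | Hobby | Drink | Pet
-----------------------------------
  1   | brown | painting | coffee | hamster
  2   | black | cooking | juice | dog
  3   | white | reading | tea | rabbit
  4   | gray | gardening | soda | cat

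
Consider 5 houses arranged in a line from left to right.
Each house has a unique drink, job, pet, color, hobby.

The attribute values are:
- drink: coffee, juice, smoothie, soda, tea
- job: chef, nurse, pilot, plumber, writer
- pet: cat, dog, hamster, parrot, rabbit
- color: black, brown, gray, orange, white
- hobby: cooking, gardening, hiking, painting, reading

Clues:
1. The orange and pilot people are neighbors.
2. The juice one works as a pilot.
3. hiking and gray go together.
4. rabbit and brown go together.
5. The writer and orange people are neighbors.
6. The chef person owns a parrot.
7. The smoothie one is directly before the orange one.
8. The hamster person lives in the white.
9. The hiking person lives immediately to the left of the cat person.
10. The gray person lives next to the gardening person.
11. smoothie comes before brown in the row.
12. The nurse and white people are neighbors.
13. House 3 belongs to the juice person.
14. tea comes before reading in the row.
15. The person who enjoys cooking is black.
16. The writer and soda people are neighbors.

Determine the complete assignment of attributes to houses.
Solution:

House | Drink | Job | Pet | Color | Hobby
-----------------------------------------
  1   | smoothie | writer | dog | gray | hiking
  2   | soda | nurse | cat | orange | gardening
  3   | juice | pilot | hamster | white | painting
  4   | tea | chef | parrot | black | cooking
  5   | coffee | plumber | rabbit | brown | reading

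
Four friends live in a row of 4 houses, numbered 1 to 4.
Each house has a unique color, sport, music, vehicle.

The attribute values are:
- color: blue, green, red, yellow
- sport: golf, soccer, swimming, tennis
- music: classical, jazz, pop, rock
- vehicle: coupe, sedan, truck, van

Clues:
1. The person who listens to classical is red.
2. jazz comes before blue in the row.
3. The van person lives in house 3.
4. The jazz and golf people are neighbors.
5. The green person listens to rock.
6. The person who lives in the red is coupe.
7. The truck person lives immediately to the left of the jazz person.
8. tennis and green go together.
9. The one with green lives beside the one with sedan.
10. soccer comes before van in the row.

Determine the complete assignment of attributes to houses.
Solution:

House | Color | Sport | Music | Vehicle
---------------------------------------
  1   | green | tennis | rock | truck
  2   | yellow | soccer | jazz | sedan
  3   | blue | golf | pop | van
  4   | red | swimming | classical | coupe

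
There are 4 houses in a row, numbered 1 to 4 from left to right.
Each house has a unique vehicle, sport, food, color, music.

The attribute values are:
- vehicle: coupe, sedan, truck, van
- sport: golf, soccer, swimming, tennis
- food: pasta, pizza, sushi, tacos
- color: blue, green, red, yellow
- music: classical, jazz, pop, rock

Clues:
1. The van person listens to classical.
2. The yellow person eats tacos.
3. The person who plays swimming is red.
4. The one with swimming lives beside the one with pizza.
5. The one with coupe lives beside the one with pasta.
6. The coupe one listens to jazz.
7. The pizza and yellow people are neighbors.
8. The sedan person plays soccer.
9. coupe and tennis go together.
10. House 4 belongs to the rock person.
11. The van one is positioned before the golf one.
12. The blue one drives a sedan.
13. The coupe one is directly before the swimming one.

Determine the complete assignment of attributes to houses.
Solution:

House | Vehicle | Sport | Food | Color | Music
----------------------------------------------
  1   | coupe | tennis | sushi | green | jazz
  2   | van | swimming | pasta | red | classical
  3   | sedan | soccer | pizza | blue | pop
  4   | truck | golf | tacos | yellow | rock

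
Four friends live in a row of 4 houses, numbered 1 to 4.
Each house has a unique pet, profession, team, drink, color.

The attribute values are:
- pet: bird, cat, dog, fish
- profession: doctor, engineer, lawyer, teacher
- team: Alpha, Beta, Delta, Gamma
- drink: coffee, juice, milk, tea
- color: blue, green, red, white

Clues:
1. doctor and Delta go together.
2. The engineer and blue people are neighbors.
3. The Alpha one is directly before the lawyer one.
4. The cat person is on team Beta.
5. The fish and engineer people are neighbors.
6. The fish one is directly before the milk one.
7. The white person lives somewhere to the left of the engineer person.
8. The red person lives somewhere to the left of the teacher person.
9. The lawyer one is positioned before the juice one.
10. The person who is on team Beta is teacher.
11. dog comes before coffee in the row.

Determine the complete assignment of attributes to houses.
Solution:

House | Pet | Profession | Team | Drink | Color
-----------------------------------------------
  1   | fish | doctor | Delta | tea | white
  2   | dog | engineer | Alpha | milk | red
  3   | bird | lawyer | Gamma | coffee | blue
  4   | cat | teacher | Beta | juice | green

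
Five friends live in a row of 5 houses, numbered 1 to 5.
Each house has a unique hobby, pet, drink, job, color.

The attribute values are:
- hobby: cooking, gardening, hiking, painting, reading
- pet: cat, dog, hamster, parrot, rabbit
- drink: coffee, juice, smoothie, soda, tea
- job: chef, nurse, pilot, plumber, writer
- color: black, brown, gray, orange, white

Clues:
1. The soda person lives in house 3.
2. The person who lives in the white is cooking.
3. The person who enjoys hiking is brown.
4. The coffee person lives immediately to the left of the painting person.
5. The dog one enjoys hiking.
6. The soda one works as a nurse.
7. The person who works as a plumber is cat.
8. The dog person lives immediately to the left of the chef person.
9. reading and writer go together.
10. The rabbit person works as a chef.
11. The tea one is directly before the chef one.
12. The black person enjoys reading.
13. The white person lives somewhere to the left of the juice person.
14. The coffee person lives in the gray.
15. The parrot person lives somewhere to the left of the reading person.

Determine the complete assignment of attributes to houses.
Solution:

House | Hobby | Pet | Drink | Job | Color
-----------------------------------------
  1   | hiking | dog | tea | pilot | brown
  2   | gardening | rabbit | coffee | chef | gray
  3   | painting | parrot | soda | nurse | orange
  4   | cooking | cat | smoothie | plumber | white
  5   | reading | hamster | juice | writer | black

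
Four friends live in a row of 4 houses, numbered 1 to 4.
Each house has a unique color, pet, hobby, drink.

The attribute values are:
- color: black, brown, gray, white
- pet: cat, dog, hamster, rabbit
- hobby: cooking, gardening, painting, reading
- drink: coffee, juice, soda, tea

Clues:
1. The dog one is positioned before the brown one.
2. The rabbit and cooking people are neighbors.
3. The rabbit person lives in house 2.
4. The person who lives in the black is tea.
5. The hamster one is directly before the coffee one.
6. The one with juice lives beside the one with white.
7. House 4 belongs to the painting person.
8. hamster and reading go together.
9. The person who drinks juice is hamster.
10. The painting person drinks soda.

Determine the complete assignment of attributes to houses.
Solution:

House | Color | Pet | Hobby | Drink
-----------------------------------
  1   | gray | hamster | reading | juice
  2   | white | rabbit | gardening | coffee
  3   | black | dog | cooking | tea
  4   | brown | cat | painting | soda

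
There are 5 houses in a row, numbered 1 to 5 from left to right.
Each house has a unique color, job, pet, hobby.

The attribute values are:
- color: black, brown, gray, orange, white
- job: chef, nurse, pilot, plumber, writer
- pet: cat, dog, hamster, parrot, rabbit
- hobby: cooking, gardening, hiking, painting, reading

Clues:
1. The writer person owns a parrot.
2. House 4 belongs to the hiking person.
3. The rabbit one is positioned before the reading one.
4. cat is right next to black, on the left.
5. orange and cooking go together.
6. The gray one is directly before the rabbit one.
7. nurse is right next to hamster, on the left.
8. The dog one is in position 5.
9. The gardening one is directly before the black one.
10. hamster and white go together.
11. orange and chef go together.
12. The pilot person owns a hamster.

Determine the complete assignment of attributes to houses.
Solution:

House | Color | Job | Pet | Hobby
---------------------------------
  1   | gray | plumber | cat | gardening
  2   | black | nurse | rabbit | painting
  3   | white | pilot | hamster | reading
  4   | brown | writer | parrot | hiking
  5   | orange | chef | dog | cooking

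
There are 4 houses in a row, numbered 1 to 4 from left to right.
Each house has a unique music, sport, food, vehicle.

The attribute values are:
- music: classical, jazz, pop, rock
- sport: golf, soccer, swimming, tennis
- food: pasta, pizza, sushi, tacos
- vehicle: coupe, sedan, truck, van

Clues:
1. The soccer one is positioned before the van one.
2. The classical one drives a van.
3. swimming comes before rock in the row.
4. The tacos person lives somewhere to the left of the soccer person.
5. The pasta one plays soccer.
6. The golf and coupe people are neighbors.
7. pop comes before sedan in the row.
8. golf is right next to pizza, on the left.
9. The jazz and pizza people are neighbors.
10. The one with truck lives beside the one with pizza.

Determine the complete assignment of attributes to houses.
Solution:

House | Music | Sport | Food | Vehicle
--------------------------------------
  1   | jazz | golf | tacos | truck
  2   | pop | swimming | pizza | coupe
  3   | rock | soccer | pasta | sedan
  4   | classical | tennis | sushi | van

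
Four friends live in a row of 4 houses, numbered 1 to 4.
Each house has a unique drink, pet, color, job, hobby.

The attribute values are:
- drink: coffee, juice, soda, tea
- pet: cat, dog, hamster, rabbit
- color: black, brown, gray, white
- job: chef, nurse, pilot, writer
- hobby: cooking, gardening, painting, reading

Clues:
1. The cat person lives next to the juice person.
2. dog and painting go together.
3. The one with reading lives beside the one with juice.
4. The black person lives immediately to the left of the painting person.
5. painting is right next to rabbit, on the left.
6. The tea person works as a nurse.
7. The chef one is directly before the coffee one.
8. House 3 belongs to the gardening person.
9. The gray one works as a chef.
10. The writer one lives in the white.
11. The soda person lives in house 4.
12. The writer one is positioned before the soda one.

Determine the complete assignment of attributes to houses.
Solution:

House | Drink | Pet | Color | Job | Hobby
-----------------------------------------
  1   | tea | cat | black | nurse | reading
  2   | juice | dog | gray | chef | painting
  3   | coffee | rabbit | white | writer | gardening
  4   | soda | hamster | brown | pilot | cooking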